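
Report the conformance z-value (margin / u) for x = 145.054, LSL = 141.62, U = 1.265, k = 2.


u = U / k = 1.265 / 2 = 0.6325
margin = |LSL - x| = |141.62 - 145.054| = 3.434
z = margin / u = 3.434 / 0.6325
z = 5.4292

5.4292


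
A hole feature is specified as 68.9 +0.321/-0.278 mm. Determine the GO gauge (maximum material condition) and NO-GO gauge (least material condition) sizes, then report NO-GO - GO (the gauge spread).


GO = nominal - lower_tol (smallest hole = maximum material condition)
GO = 68.9 - 0.278 = 68.622
NO-GO = nominal + upper_tol (largest hole = least material condition)
NO-GO = 68.9 + 0.321 = 69.221
spread = NO-GO - GO = 69.221 - 68.622 = 0.5990

0.5990


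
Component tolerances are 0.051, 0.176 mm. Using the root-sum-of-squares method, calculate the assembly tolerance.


RSS = sqrt(0.051^2 + 0.176^2)
= sqrt(0.033577)
= 0.1832

0.1832


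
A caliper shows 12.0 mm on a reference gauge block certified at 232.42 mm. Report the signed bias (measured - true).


Systematic error = measured - true
= 12.0 - 232.42
= -220.4200

-220.4200


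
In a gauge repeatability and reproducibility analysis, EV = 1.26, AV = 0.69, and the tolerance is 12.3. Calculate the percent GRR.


GRR = sqrt(EV^2 + AV^2) = sqrt(1.26^2 + 0.69^2) = 1.4365584
%GRR = GRR / tol * 100 = 1.4365584 / 12.3 * 100
%GRR = 11.6793

11.6793


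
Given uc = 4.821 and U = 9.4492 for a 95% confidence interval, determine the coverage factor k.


k = U / uc
k = 9.4492 / 4.821
k = 1.96

1.96


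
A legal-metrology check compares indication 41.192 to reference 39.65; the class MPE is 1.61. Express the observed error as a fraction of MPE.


e = indication - reference = 41.192 - 39.65 = 1.5420
|e| = 1.5420
ratio = |e| / MPE = 1.5420 / 1.61
ratio = 0.9578

0.9578


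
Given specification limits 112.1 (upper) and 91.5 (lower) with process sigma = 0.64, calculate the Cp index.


Cp = (USL - LSL) / (6 * sigma)
= (112.1 - 91.5) / (6 * 0.64)
= 20.6000 / 3.8400
= 5.3646

5.3646


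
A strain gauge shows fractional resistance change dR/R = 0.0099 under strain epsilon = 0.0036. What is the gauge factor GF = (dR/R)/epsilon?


GF = (dR/R) / epsilon
= 0.0099 / 0.0036
= 2.7500

2.7500


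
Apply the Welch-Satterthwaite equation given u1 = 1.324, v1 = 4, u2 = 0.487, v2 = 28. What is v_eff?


uc = sqrt(u1^2 + u2^2) = sqrt(1.324^2 + 0.487^2) = 1.410725
v_eff = uc^4 / (u1^4/v1 + u2^4/v2)
= 1.410725^4 / (1.324^4/4 + 0.487^4/28)
= 3.9606772 / 0.77024011
v_eff = 5.1421

5.1421


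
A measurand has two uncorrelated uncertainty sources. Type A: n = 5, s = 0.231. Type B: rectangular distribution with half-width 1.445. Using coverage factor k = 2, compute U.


u_A = s / sqrt(n) = 0.231 / sqrt(5) = 0.10330634
u_B = half_width / sqrt(3) = 1.445 / sqrt(3) = 0.83427114
uc = sqrt(u_A^2 + u_B^2) = sqrt(0.10330634^2 + 0.83427114^2) = 0.84064293
U = k * uc = 2 * 0.84064293
U = 1.6813

1.6813


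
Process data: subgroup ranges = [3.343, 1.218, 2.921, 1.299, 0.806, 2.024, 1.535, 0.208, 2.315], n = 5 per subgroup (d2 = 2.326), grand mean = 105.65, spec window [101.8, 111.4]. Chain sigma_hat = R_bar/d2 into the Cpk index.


R_bar = (3.343 + 1.218 + 2.921 + 1.299 + 0.806 + 2.024 + 1.535 + 0.208 + 2.315) / 9 = 1.741
sigma = R_bar / d2 = 1.741 / 2.326 = 0.74849527
Cp = (USL - LSL)/(6*sigma) = (111.4 - 101.8)/(6*0.74849527) = 2.1376
Cpu = (111.4 - 105.65)/(3*0.74849527) = 2.5607
Cpl = (105.65 - 101.8)/(3*0.74849527) = 1.7146
Cpk = min(Cpu, Cpl) = 1.7146

1.7146


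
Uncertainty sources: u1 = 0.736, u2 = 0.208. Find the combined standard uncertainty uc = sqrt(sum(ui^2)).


uc = sqrt(0.736^2 + 0.208^2)
uc = sqrt(0.58496)
uc = 0.7648

0.7648


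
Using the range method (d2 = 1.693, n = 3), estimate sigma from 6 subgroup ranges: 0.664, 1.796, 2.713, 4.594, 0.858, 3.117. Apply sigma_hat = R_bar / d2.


R_bar = (0.664 + 1.796 + 2.713 + 4.594 + 0.858 + 3.117) / 6
R_bar = 13.742 / 6 = 2.2903333
sigma_hat = R_bar / d2 = 2.2903333 / 1.693 = 1.3528

1.3528


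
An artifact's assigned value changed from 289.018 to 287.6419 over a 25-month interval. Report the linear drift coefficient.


rate = (v2 - v1) / months
= (287.6419 - 289.018) / 25
= -1.3761 / 25
= -0.0550

-0.0550


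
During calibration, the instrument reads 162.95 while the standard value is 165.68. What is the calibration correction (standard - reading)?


Correction = standard - reading
= 165.68 - 162.95
= 2.7300

2.7300


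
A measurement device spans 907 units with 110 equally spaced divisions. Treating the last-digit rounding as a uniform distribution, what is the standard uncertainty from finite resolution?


resolution = range / divisions
resolution = 907 / 110 = 8.2454545
u_res = resolution / (2*sqrt(3))
u_res = 8.2454545 / 3.4641016
u_res = 2.3803

2.3803


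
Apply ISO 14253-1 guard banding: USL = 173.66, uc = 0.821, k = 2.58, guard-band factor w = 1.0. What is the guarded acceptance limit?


U = k * uc = 2.58 * 0.821 = 2.11818
guard band g = w * U = 1.0 * 2.11818 = 2.11818
AL = USL - g = 173.66 - 2.11818
AL = 171.5418

171.5418


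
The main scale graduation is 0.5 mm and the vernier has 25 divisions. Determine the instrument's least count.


LC = MSD / n_div
= 0.5 / 25
= 0.0200

0.0200


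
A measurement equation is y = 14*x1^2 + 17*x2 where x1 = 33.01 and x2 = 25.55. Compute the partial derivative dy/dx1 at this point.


y = 14*x1^2 + 17*x2
dy/dx1 = 2*14*x1
Evaluate at x1 = 33.01: c1 = 28 * 33.01
c1 = 924.2800

924.2800


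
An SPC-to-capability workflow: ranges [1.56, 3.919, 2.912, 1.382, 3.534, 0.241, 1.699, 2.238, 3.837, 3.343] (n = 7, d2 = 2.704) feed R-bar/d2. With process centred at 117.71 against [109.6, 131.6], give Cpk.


R_bar = (1.56 + 3.919 + 2.912 + 1.382 + 3.534 + 0.241 + 1.699 + 2.238 + 3.837 + 3.343) / 10 = 2.4665
sigma = R_bar / d2 = 2.4665 / 2.704 = 0.91216716
Cp = (USL - LSL)/(6*sigma) = (131.6 - 109.6)/(6*0.91216716) = 4.0197
Cpu = (131.6 - 117.71)/(3*0.91216716) = 5.0758
Cpl = (117.71 - 109.6)/(3*0.91216716) = 2.9636
Cpk = min(Cpu, Cpl) = 2.9636

2.9636


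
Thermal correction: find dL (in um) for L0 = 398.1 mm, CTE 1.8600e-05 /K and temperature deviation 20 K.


dL = L * alpha * dT
= 398.1 * 1.8600e-05 * 20
= 0.1480932 mm
dL_um = 0.1480932 * 1000 = 148.0932 um

148.0932


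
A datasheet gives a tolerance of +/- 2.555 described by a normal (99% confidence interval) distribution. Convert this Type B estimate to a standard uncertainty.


u_B = half_width / 2.576
u_B = 2.555 / 2.576
u_B = 0.9918

0.9918


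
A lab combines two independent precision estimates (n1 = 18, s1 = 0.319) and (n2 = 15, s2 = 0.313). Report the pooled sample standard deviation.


s_p = sqrt(((n1-1)*s1^2 + (n2-1)*s2^2) / (n1+n2-2))
numerator = (18-1)*0.319^2 + (15-1)*0.313^2 = 1.729937 + 1.371566 = 3.101503
denominator = 18 + 15 - 2 = 31
s_p^2 = 3.101503 / 31 = 0.10004848
s_p = sqrt(0.10004848) = 0.3163

0.3163


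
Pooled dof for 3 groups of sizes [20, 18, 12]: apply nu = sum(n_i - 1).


nu = sum_i (n_i - 1)
nu = ((20 - 1) + (18 - 1) + (12 - 1))
nu = 19 + 17 + 11
nu = 47

47


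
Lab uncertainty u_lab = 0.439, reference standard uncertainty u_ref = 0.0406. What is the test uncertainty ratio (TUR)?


TUR = u_lab / u_ref
= 0.439 / 0.0406
= 10.8128

10.8128


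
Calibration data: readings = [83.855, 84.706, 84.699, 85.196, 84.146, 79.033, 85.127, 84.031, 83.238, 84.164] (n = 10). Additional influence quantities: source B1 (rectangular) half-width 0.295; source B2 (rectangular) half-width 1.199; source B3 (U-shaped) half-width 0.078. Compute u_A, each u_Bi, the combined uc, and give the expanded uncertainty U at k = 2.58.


mean = (83.855 + 84.706 + 84.699 + 85.196 + 84.146 + 79.033 + 85.127 + 84.031 + 83.238 + 84.164) / 10 = 83.8195
s = sqrt(sum((x - mean)^2)/(n-1)) = 1.7852392
u_A = s / sqrt(n) = 1.7852392 / sqrt(10) = 0.5645422
u_B1 = 0.295 / sqrt(3) = 0.17031833
u_B2 = 1.199 / sqrt(3) = 0.69224297
u_B3 = 0.078 / sqrt(2) = 0.055154329
uc = sqrt(0.5645422^2 + 0.17031833^2 + 0.69224297^2 + 0.055154329^2) = 0.91102061
U = k * uc = 2.58 * 0.91102061
U = 2.3504

2.3504


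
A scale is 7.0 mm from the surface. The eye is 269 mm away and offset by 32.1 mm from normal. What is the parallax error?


error = h * offset / d
= 7.0 * 32.1 / 269
= 0.8353

0.8353


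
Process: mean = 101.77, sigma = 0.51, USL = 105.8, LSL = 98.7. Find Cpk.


Cpu = (USL - mean) / (3*sigma) = (105.8 - 101.77) / (3*0.51) = 2.6340
Cpl = (mean - LSL) / (3*sigma) = (101.77 - 98.7) / (3*0.51) = 2.0065
Cpk = min(Cpu, Cpl) = 2.0065

2.0065


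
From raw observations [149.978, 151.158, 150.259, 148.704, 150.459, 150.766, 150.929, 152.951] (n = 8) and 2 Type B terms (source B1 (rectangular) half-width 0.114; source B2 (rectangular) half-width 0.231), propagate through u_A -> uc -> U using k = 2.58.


mean = (149.978 + 151.158 + 150.259 + 148.704 + 150.459 + 150.766 + 150.929 + 152.951) / 8 = 150.6505
s = sqrt(sum((x - mean)^2)/(n-1)) = 1.1995131
u_A = s / sqrt(n) = 1.1995131 / sqrt(8) = 0.42409192
u_B1 = 0.114 / sqrt(3) = 0.065817931
u_B2 = 0.231 / sqrt(3) = 0.13336791
uc = sqrt(0.42409192^2 + 0.065817931^2 + 0.13336791^2) = 0.44941401
U = k * uc = 2.58 * 0.44941401
U = 1.1595

1.1595


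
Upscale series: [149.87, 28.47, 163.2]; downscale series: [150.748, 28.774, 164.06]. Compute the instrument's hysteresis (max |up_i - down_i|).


|149.87 - 150.748| = 0.8780
|28.47 - 28.774| = 0.3040
|163.2 - 164.06| = 0.8600
hysteresis = max(diffs) = 0.8780

0.8780


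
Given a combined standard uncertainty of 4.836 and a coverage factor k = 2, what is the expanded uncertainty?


U = k * uc
U = 2 * 4.836
U = 9.6720

9.6720


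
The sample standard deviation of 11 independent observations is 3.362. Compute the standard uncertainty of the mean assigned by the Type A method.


u_A = s / sqrt(n)
u_A = 3.362 / sqrt(11)
u_A = 3.362 / 3.3166248
u_A = 1.0137

1.0137


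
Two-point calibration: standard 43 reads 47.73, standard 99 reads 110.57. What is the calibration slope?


slope = (y2 - y1) / (x2 - x1)
= (110.57 - 47.73) / (99 - 43)
= 62.8400 / 56
= 1.1221

1.1221


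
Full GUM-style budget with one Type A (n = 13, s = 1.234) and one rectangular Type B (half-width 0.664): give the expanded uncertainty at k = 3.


u_A = s / sqrt(n) = 1.234 / sqrt(13) = 0.34225002
u_B = half_width / sqrt(3) = 0.664 / sqrt(3) = 0.38336058
uc = sqrt(u_A^2 + u_B^2) = sqrt(0.34225002^2 + 0.38336058^2) = 0.51390701
U = k * uc = 3 * 0.51390701
U = 1.5417

1.5417


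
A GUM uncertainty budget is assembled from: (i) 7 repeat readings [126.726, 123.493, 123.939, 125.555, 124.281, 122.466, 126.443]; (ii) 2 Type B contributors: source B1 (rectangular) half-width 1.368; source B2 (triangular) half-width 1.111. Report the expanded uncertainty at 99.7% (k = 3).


mean = (126.726 + 123.493 + 123.939 + 125.555 + 124.281 + 122.466 + 126.443) / 7 = 124.7004286
s = sqrt(sum((x - mean)^2)/(n-1)) = 1.5851412
u_A = s / sqrt(n) = 1.5851412 / sqrt(7) = 0.59912706
u_B1 = 1.368 / sqrt(3) = 0.78981517
u_B2 = 1.111 / sqrt(6) = 0.45356385
uc = sqrt(0.59912706^2 + 0.78981517^2 + 0.45356385^2) = 1.0901749
U = k * uc = 3 * 1.0901749
U = 3.2705

3.2705


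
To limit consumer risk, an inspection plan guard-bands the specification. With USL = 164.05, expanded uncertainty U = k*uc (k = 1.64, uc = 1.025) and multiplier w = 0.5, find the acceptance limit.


U = k * uc = 1.64 * 1.025 = 1.681
guard band g = w * U = 0.5 * 1.681 = 0.8405
AL = USL - g = 164.05 - 0.8405
AL = 163.2095

163.2095


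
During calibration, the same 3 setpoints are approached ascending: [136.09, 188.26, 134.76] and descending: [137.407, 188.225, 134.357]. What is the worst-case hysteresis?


|136.09 - 137.407| = 1.3170
|188.26 - 188.225| = 0.0350
|134.76 - 134.357| = 0.4030
hysteresis = max(diffs) = 1.3170

1.3170


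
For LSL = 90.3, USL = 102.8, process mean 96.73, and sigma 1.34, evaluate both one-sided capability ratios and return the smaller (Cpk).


Cpu = (USL - mean) / (3*sigma) = (102.8 - 96.73) / (3*1.34) = 1.5100
Cpl = (mean - LSL) / (3*sigma) = (96.73 - 90.3) / (3*1.34) = 1.5995
Cpk = min(Cpu, Cpl) = 1.5100

1.5100


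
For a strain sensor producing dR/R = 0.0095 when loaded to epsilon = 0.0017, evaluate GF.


GF = (dR/R) / epsilon
= 0.0095 / 0.0017
= 5.5882

5.5882


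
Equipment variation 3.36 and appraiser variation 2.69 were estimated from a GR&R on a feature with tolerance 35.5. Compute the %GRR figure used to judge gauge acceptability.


GRR = sqrt(EV^2 + AV^2) = sqrt(3.36^2 + 2.69^2) = 4.3041492
%GRR = GRR / tol * 100 = 4.3041492 / 35.5 * 100
%GRR = 12.1244

12.1244


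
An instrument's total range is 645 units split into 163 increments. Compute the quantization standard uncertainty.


resolution = range / divisions
resolution = 645 / 163 = 3.9570552
u_res = resolution / (2*sqrt(3))
u_res = 3.9570552 / 3.4641016
u_res = 1.1423

1.1423


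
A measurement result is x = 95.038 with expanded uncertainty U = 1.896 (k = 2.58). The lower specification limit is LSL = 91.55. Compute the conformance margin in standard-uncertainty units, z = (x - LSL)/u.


u = U / k = 1.896 / 2.58 = 0.73488372
margin = |LSL - x| = |91.55 - 95.038| = 3.488
z = margin / u = 3.488 / 0.73488372
z = 4.7463

4.7463


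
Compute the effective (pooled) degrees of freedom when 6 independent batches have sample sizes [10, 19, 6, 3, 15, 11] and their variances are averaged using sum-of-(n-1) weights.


nu = sum_i (n_i - 1)
nu = ((10 - 1) + (19 - 1) + (6 - 1) + (3 - 1) + (15 - 1) + (11 - 1))
nu = 9 + 18 + 5 + 2 + 14 + 10
nu = 58

58


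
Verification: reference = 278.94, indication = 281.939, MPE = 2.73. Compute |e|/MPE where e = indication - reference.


e = indication - reference = 281.939 - 278.94 = 2.9990
|e| = 2.9990
ratio = |e| / MPE = 2.9990 / 2.73
ratio = 1.0985

1.0985


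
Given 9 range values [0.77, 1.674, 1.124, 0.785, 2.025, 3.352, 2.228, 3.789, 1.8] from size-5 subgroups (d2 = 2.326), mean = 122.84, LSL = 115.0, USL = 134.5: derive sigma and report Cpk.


R_bar = (0.77 + 1.674 + 1.124 + 0.785 + 2.025 + 3.352 + 2.228 + 3.789 + 1.8) / 9 = 1.9496667
sigma = R_bar / d2 = 1.9496667 / 2.326 = 0.8382058
Cp = (USL - LSL)/(6*sigma) = (134.5 - 115.0)/(6*0.8382058) = 3.8773
Cpu = (134.5 - 122.84)/(3*0.8382058) = 4.6369
Cpl = (122.84 - 115.0)/(3*0.8382058) = 3.1178
Cpk = min(Cpu, Cpl) = 3.1178

3.1178


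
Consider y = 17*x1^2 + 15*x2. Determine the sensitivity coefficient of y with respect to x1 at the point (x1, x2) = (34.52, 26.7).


y = 17*x1^2 + 15*x2
dy/dx1 = 2*17*x1
Evaluate at x1 = 34.52: c1 = 34 * 34.52
c1 = 1173.6800

1173.6800


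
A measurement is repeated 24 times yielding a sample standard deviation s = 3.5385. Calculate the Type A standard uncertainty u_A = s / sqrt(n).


u_A = s / sqrt(n)
u_A = 3.5385 / sqrt(24)
u_A = 3.5385 / 4.8989795
u_A = 0.7223

0.7223


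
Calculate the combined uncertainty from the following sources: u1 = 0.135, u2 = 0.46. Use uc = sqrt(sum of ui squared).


uc = sqrt(0.135^2 + 0.46^2)
uc = sqrt(0.229825)
uc = 0.4794

0.4794


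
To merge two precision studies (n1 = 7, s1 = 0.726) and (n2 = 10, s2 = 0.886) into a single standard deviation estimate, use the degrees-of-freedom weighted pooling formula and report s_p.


s_p = sqrt(((n1-1)*s1^2 + (n2-1)*s2^2) / (n1+n2-2))
numerator = (7-1)*0.726^2 + (10-1)*0.886^2 = 3.162456 + 7.064964 = 10.22742
denominator = 7 + 10 - 2 = 15
s_p^2 = 10.22742 / 15 = 0.681828
s_p = sqrt(0.681828) = 0.8257

0.8257


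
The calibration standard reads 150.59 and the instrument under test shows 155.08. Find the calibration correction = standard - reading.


Correction = standard - reading
= 150.59 - 155.08
= -4.4900

-4.4900


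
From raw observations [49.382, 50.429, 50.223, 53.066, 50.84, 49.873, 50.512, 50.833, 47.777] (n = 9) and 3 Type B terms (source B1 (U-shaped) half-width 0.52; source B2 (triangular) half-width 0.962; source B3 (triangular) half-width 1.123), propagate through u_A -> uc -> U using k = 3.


mean = (49.382 + 50.429 + 50.223 + 53.066 + 50.84 + 49.873 + 50.512 + 50.833 + 47.777) / 9 = 50.32611111
s = sqrt(sum((x - mean)^2)/(n-1)) = 1.3999288
u_A = s / sqrt(n) = 1.3999288 / sqrt(9) = 0.46664293
u_B1 = 0.52 / sqrt(2) = 0.36769553
u_B2 = 0.962 / sqrt(6) = 0.39273486
u_B3 = 1.123 / sqrt(6) = 0.45846283
uc = sqrt(0.46664293^2 + 0.36769553^2 + 0.39273486^2 + 0.45846283^2) = 0.84698552
U = k * uc = 3 * 0.84698552
U = 2.5410

2.5410


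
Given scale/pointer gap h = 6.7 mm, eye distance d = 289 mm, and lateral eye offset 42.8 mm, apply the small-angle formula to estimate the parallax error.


error = h * offset / d
= 6.7 * 42.8 / 289
= 0.9922

0.9922


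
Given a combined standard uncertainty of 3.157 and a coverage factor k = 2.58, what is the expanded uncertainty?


U = k * uc
U = 2.58 * 3.157
U = 8.1451

8.1451


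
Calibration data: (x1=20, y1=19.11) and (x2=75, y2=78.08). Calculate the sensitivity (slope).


slope = (y2 - y1) / (x2 - x1)
= (78.08 - 19.11) / (75 - 20)
= 58.9700 / 55
= 1.0722

1.0722


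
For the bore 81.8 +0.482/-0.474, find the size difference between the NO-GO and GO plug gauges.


GO = nominal - lower_tol (smallest hole = maximum material condition)
GO = 81.8 - 0.474 = 81.326
NO-GO = nominal + upper_tol (largest hole = least material condition)
NO-GO = 81.8 + 0.482 = 82.282
spread = NO-GO - GO = 82.282 - 81.326 = 0.9560

0.9560


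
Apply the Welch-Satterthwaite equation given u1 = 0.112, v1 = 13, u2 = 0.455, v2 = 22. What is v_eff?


uc = sqrt(u1^2 + u2^2) = sqrt(0.112^2 + 0.455^2) = 0.4685819
v_eff = uc^4 / (u1^4/v1 + u2^4/v2)
= 0.4685819^4 / (0.112^4/13 + 0.455^4/22)
= 0.048210544 / 0.0019602563
v_eff = 24.5940

24.5940


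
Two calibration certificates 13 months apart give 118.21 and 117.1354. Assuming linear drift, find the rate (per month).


rate = (v2 - v1) / months
= (117.1354 - 118.21) / 13
= -1.0746 / 13
= -0.0827

-0.0827


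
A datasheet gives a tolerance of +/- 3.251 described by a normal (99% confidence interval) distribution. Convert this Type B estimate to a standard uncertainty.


u_B = half_width / 2.576
u_B = 3.251 / 2.576
u_B = 1.2620

1.2620


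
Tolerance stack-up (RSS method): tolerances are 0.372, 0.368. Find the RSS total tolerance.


RSS = sqrt(0.372^2 + 0.368^2)
= sqrt(0.273808)
= 0.5233

0.5233


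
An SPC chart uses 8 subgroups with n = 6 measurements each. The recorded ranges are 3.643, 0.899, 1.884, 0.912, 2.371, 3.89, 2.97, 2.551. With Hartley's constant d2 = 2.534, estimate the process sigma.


R_bar = (3.643 + 0.899 + 1.884 + 0.912 + 2.371 + 3.89 + 2.97 + 2.551) / 8
R_bar = 19.12 / 8 = 2.39
sigma_hat = R_bar / d2 = 2.39 / 2.534 = 0.9432

0.9432


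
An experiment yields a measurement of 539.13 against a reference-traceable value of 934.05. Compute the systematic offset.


Systematic error = measured - true
= 539.13 - 934.05
= -394.9200

-394.9200


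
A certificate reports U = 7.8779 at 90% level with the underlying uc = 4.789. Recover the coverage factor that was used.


k = U / uc
k = 7.8779 / 4.789
k = 1.645

1.645


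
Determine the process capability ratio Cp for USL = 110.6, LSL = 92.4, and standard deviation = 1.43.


Cp = (USL - LSL) / (6 * sigma)
= (110.6 - 92.4) / (6 * 1.43)
= 18.2000 / 8.5800
= 2.1212

2.1212


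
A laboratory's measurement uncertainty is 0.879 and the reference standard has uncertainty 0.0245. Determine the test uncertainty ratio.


TUR = u_lab / u_ref
= 0.879 / 0.0245
= 35.8776

35.8776


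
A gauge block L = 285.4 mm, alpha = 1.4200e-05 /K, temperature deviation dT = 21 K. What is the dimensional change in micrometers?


dL = L * alpha * dT
= 285.4 * 1.4200e-05 * 21
= 0.0851063 mm
dL_um = 0.0851063 * 1000 = 85.1063 um

85.1063


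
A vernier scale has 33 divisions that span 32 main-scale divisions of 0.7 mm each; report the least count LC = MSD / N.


LC = MSD / n_div
= 0.7 / 33
= 0.0212

0.0212


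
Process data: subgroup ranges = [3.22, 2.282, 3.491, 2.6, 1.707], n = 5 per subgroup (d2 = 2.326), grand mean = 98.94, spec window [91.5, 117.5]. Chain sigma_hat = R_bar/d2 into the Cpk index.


R_bar = (3.22 + 2.282 + 3.491 + 2.6 + 1.707) / 5 = 2.66
sigma = R_bar / d2 = 2.66 / 2.326 = 1.1435942
Cp = (USL - LSL)/(6*sigma) = (117.5 - 91.5)/(6*1.1435942) = 3.7892
Cpu = (117.5 - 98.94)/(3*1.1435942) = 5.4098
Cpl = (98.94 - 91.5)/(3*1.1435942) = 2.1686
Cpk = min(Cpu, Cpl) = 2.1686

2.1686


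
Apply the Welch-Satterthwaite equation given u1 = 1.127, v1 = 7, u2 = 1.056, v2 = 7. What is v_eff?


uc = sqrt(u1^2 + u2^2) = sqrt(1.127^2 + 1.056^2) = 1.5444303
v_eff = uc^4 / (u1^4/v1 + u2^4/v2)
= 1.5444303^4 / (1.127^4/7 + 1.056^4/7)
= 5.6894889 / 0.408108
v_eff = 13.9411

13.9411


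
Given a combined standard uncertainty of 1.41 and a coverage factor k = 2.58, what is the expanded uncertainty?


U = k * uc
U = 2.58 * 1.41
U = 3.6378

3.6378


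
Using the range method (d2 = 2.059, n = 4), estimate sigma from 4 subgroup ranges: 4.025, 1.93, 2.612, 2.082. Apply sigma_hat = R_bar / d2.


R_bar = (4.025 + 1.93 + 2.612 + 2.082) / 4
R_bar = 10.649 / 4 = 2.66225
sigma_hat = R_bar / d2 = 2.66225 / 2.059 = 1.2930

1.2930


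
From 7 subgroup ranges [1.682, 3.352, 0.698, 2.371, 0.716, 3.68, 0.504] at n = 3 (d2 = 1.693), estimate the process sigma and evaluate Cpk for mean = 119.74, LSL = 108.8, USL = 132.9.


R_bar = (1.682 + 3.352 + 0.698 + 2.371 + 0.716 + 3.68 + 0.504) / 7 = 1.8575714
sigma = R_bar / d2 = 1.8575714 / 1.693 = 1.097207
Cp = (USL - LSL)/(6*sigma) = (132.9 - 108.8)/(6*1.097207) = 3.6608
Cpu = (132.9 - 119.74)/(3*1.097207) = 3.9980
Cpl = (119.74 - 108.8)/(3*1.097207) = 3.3236
Cpk = min(Cpu, Cpl) = 3.3236

3.3236


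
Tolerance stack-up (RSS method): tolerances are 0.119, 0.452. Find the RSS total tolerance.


RSS = sqrt(0.119^2 + 0.452^2)
= sqrt(0.218465)
= 0.4674

0.4674


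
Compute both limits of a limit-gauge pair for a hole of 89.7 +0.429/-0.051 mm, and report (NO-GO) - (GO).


GO = nominal - lower_tol (smallest hole = maximum material condition)
GO = 89.7 - 0.051 = 89.649
NO-GO = nominal + upper_tol (largest hole = least material condition)
NO-GO = 89.7 + 0.429 = 90.129
spread = NO-GO - GO = 90.129 - 89.649 = 0.4800

0.4800


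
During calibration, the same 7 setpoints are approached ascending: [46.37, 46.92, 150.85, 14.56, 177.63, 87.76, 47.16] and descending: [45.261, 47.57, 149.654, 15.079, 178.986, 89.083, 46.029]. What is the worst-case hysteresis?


|46.37 - 45.261| = 1.1090
|46.92 - 47.57| = 0.6500
|150.85 - 149.654| = 1.1960
|14.56 - 15.079| = 0.5190
|177.63 - 178.986| = 1.3560
|87.76 - 89.083| = 1.3230
|47.16 - 46.029| = 1.1310
hysteresis = max(diffs) = 1.3560

1.3560


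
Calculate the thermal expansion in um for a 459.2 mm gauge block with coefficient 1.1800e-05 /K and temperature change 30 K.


dL = L * alpha * dT
= 459.2 * 1.1800e-05 * 30
= 0.1625568 mm
dL_um = 0.1625568 * 1000 = 162.5568 um

162.5568


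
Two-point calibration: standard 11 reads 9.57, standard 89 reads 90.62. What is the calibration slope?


slope = (y2 - y1) / (x2 - x1)
= (90.62 - 9.57) / (89 - 11)
= 81.0500 / 78
= 1.0391

1.0391


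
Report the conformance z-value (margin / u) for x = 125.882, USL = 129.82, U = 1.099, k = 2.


u = U / k = 1.099 / 2 = 0.5495
margin = |USL - x| = |129.82 - 125.882| = 3.938
z = margin / u = 3.938 / 0.5495
z = 7.1665

7.1665


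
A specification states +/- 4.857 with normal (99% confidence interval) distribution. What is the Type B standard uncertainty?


u_B = half_width / 2.576
u_B = 4.857 / 2.576
u_B = 1.8855

1.8855


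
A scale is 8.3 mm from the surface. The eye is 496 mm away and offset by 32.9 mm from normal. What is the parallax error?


error = h * offset / d
= 8.3 * 32.9 / 496
= 0.5505

0.5505


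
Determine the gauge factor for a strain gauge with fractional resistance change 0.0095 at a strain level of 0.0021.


GF = (dR/R) / epsilon
= 0.0095 / 0.0021
= 4.5238

4.5238


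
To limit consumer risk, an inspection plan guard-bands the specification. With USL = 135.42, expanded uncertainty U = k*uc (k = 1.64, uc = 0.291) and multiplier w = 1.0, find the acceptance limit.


U = k * uc = 1.64 * 0.291 = 0.47724
guard band g = w * U = 1.0 * 0.47724 = 0.47724
AL = USL - g = 135.42 - 0.47724
AL = 134.9428

134.9428


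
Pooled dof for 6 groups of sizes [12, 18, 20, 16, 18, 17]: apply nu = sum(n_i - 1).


nu = sum_i (n_i - 1)
nu = ((12 - 1) + (18 - 1) + (20 - 1) + (16 - 1) + (18 - 1) + (17 - 1))
nu = 11 + 17 + 19 + 15 + 17 + 16
nu = 95

95


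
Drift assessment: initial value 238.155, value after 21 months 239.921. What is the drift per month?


rate = (v2 - v1) / months
= (239.921 - 238.155) / 21
= 1.7660 / 21
= 0.0841

0.0841


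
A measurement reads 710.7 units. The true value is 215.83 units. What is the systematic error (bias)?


Systematic error = measured - true
= 710.7 - 215.83
= 494.8700

494.8700


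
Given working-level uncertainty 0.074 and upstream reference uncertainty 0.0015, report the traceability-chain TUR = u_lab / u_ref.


TUR = u_lab / u_ref
= 0.074 / 0.0015
= 49.3333

49.3333


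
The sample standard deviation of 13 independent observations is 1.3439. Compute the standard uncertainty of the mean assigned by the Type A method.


u_A = s / sqrt(n)
u_A = 1.3439 / sqrt(13)
u_A = 1.3439 / 3.6055513
u_A = 0.3727

0.3727


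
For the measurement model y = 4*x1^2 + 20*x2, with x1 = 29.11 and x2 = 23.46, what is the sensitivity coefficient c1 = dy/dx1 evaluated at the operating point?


y = 4*x1^2 + 20*x2
dy/dx1 = 2*4*x1
Evaluate at x1 = 29.11: c1 = 8 * 29.11
c1 = 232.8800

232.8800


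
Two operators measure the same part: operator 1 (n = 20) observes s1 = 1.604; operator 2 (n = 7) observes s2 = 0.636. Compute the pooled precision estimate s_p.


s_p = sqrt(((n1-1)*s1^2 + (n2-1)*s2^2) / (n1+n2-2))
numerator = (20-1)*1.604^2 + (7-1)*0.636^2 = 48.883504 + 2.426976 = 51.31048
denominator = 20 + 7 - 2 = 25
s_p^2 = 51.31048 / 25 = 2.0524192
s_p = sqrt(2.0524192) = 1.4326

1.4326


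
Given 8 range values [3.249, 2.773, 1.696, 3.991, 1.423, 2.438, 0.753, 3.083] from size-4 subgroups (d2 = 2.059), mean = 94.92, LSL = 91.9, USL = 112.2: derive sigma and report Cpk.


R_bar = (3.249 + 2.773 + 1.696 + 3.991 + 1.423 + 2.438 + 0.753 + 3.083) / 8 = 2.42575
sigma = R_bar / d2 = 2.42575 / 2.059 = 1.1781204
Cp = (USL - LSL)/(6*sigma) = (112.2 - 91.9)/(6*1.1781204) = 2.8718
Cpu = (112.2 - 94.92)/(3*1.1781204) = 4.8891
Cpl = (94.92 - 91.9)/(3*1.1781204) = 0.8545
Cpk = min(Cpu, Cpl) = 0.8545

0.8545


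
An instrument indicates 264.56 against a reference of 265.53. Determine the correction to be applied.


Correction = standard - reading
= 265.53 - 264.56
= 0.9700

0.9700


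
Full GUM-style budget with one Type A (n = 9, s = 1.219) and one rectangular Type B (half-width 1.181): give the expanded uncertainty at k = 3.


u_A = s / sqrt(n) = 1.219 / sqrt(9) = 0.40633333
u_B = half_width / sqrt(3) = 1.181 / sqrt(3) = 0.68185067
uc = sqrt(u_A^2 + u_B^2) = sqrt(0.40633333^2 + 0.68185067^2) = 0.79374247
U = k * uc = 3 * 0.79374247
U = 2.3812

2.3812


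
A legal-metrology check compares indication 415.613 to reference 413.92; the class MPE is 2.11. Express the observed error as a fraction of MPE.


e = indication - reference = 415.613 - 413.92 = 1.6930
|e| = 1.6930
ratio = |e| / MPE = 1.6930 / 2.11
ratio = 0.8024

0.8024


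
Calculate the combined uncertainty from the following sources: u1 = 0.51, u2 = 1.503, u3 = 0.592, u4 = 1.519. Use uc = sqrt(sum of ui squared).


uc = sqrt(0.51^2 + 1.503^2 + 0.592^2 + 1.519^2)
uc = sqrt(5.176934)
uc = 2.2753

2.2753


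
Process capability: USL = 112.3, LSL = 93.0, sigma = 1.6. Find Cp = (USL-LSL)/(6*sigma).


Cp = (USL - LSL) / (6 * sigma)
= (112.3 - 93.0) / (6 * 1.6)
= 19.3000 / 9.6000
= 2.0104

2.0104


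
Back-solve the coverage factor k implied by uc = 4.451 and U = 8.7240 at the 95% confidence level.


k = U / uc
k = 8.7240 / 4.451
k = 1.96

1.96


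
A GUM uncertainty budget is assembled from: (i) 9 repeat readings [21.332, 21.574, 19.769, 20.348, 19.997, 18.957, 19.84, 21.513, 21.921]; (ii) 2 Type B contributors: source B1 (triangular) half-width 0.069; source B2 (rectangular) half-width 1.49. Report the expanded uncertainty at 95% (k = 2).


mean = (21.332 + 21.574 + 19.769 + 20.348 + 19.997 + 18.957 + 19.84 + 21.513 + 21.921) / 9 = 20.58344444
s = sqrt(sum((x - mean)^2)/(n-1)) = 1.0280665
u_A = s / sqrt(n) = 1.0280665 / sqrt(9) = 0.34268883
u_B1 = 0.069 / sqrt(6) = 0.028169132
u_B2 = 1.49 / sqrt(3) = 0.8602519
uc = sqrt(0.34268883^2 + 0.028169132^2 + 0.8602519^2) = 0.92642456
U = k * uc = 2 * 0.92642456
U = 1.8528

1.8528


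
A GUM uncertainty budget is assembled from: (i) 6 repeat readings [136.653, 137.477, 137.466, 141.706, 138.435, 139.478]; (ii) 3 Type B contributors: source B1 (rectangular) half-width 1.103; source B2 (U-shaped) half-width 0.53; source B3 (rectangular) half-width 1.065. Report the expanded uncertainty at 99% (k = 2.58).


mean = (136.653 + 137.477 + 137.466 + 141.706 + 138.435 + 139.478) / 6 = 138.5358333
s = sqrt(sum((x - mean)^2)/(n-1)) = 1.8307668
u_A = s / sqrt(n) = 1.8307668 / sqrt(6) = 0.74740742
u_B1 = 1.103 / sqrt(3) = 0.63681735
u_B2 = 0.53 / sqrt(2) = 0.37476659
u_B3 = 1.065 / sqrt(3) = 0.61487804
uc = sqrt(0.74740742^2 + 0.63681735^2 + 0.37476659^2 + 0.61487804^2) = 1.2176531
U = k * uc = 2.58 * 1.2176531
U = 3.1415

3.1415


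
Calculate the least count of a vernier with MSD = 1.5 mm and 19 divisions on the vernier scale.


LC = MSD / n_div
= 1.5 / 19
= 0.0789

0.0789


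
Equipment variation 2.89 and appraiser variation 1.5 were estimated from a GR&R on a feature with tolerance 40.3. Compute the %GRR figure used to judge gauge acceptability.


GRR = sqrt(EV^2 + AV^2) = sqrt(2.89^2 + 1.5^2) = 3.2560866
%GRR = GRR / tol * 100 = 3.2560866 / 40.3 * 100
%GRR = 8.0796

8.0796


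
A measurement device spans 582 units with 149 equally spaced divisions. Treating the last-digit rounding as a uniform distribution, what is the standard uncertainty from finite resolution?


resolution = range / divisions
resolution = 582 / 149 = 3.9060403
u_res = resolution / (2*sqrt(3))
u_res = 3.9060403 / 3.4641016
u_res = 1.1276

1.1276


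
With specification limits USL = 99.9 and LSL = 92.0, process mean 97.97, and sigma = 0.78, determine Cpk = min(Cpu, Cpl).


Cpu = (USL - mean) / (3*sigma) = (99.9 - 97.97) / (3*0.78) = 0.8248
Cpl = (mean - LSL) / (3*sigma) = (97.97 - 92.0) / (3*0.78) = 2.5513
Cpk = min(Cpu, Cpl) = 0.8248

0.8248


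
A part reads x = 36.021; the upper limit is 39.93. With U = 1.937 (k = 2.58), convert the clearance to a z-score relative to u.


u = U / k = 1.937 / 2.58 = 0.75077519
margin = |USL - x| = |39.93 - 36.021| = 3.909
z = margin / u = 3.909 / 0.75077519
z = 5.2066

5.2066


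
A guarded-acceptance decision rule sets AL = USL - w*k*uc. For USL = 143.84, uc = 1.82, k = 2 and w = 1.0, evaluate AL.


U = k * uc = 2 * 1.82 = 3.64
guard band g = w * U = 1.0 * 3.64 = 3.64
AL = USL - g = 143.84 - 3.64
AL = 140.2000

140.2000


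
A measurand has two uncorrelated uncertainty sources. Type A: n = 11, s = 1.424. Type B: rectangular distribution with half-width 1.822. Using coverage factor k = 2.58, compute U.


u_A = s / sqrt(n) = 1.424 / sqrt(11) = 0.42935215
u_B = half_width / sqrt(3) = 1.822 / sqrt(3) = 1.0519322
uc = sqrt(u_A^2 + u_B^2) = sqrt(0.42935215^2 + 1.0519322^2) = 1.1361798
U = k * uc = 2.58 * 1.1361798
U = 2.9313

2.9313


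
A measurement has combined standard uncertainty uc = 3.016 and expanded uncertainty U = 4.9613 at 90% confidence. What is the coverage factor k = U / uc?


k = U / uc
k = 4.9613 / 3.016
k = 1.645

1.645


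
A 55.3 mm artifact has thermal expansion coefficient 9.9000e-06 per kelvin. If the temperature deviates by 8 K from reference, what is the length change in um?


dL = L * alpha * dT
= 55.3 * 9.9000e-06 * 8
= 0.0043798 mm
dL_um = 0.0043798 * 1000 = 4.3798 um

4.3798


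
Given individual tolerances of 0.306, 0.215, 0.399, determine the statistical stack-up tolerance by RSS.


RSS = sqrt(0.306^2 + 0.215^2 + 0.399^2)
= sqrt(0.299062)
= 0.5469

0.5469


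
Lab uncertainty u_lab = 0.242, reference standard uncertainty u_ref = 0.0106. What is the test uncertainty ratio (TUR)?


TUR = u_lab / u_ref
= 0.242 / 0.0106
= 22.8302

22.8302


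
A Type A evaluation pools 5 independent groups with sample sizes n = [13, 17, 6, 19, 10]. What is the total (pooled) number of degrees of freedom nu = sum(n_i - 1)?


nu = sum_i (n_i - 1)
nu = ((13 - 1) + (17 - 1) + (6 - 1) + (19 - 1) + (10 - 1))
nu = 12 + 16 + 5 + 18 + 9
nu = 60

60


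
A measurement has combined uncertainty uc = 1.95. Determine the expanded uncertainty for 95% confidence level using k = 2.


U = k * uc
U = 2 * 1.95
U = 3.9000

3.9000


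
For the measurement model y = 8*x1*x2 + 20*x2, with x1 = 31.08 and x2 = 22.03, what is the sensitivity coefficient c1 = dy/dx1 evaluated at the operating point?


y = 8*x1*x2 + 20*x2
dy/dx1 = 8*x2
Evaluate at x2 = 22.03: c1 = 8 * 22.03
c1 = 176.2400

176.2400


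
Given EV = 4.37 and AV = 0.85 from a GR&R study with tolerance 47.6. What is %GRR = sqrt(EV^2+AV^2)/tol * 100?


GRR = sqrt(EV^2 + AV^2) = sqrt(4.37^2 + 0.85^2) = 4.4518985
%GRR = GRR / tol * 100 = 4.4518985 / 47.6 * 100
%GRR = 9.3527

9.3527


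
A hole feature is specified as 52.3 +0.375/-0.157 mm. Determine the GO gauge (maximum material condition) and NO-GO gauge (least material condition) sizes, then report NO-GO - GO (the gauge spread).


GO = nominal - lower_tol (smallest hole = maximum material condition)
GO = 52.3 - 0.157 = 52.143
NO-GO = nominal + upper_tol (largest hole = least material condition)
NO-GO = 52.3 + 0.375 = 52.675
spread = NO-GO - GO = 52.675 - 52.143 = 0.5320

0.5320


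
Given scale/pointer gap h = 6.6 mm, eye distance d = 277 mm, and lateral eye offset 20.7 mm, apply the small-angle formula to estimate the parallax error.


error = h * offset / d
= 6.6 * 20.7 / 277
= 0.4932

0.4932


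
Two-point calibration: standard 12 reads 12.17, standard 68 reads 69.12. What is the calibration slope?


slope = (y2 - y1) / (x2 - x1)
= (69.12 - 12.17) / (68 - 12)
= 56.9500 / 56
= 1.0170

1.0170


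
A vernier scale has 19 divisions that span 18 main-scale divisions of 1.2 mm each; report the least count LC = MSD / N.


LC = MSD / n_div
= 1.2 / 19
= 0.0632

0.0632


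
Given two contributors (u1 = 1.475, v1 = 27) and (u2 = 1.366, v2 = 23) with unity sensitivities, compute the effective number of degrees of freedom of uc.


uc = sqrt(u1^2 + u2^2) = sqrt(1.475^2 + 1.366^2) = 2.0103684
v_eff = uc^4 / (u1^4/v1 + u2^4/v2)
= 2.0103684^4 / (1.475^4/27 + 1.366^4/23)
= 16.334378 / 0.32669129
v_eff = 49.9994

49.9994


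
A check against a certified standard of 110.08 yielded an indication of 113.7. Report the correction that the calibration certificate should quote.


Correction = standard - reading
= 110.08 - 113.7
= -3.6200

-3.6200


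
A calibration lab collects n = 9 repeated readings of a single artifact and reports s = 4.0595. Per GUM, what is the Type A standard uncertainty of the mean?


u_A = s / sqrt(n)
u_A = 4.0595 / sqrt(9)
u_A = 4.0595 / 3
u_A = 1.3532

1.3532


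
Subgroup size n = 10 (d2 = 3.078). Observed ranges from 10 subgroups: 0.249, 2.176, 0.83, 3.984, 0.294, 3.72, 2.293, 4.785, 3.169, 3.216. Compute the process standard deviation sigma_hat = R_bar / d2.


R_bar = (0.249 + 2.176 + 0.83 + 3.984 + 0.294 + 3.72 + 2.293 + 4.785 + 3.169 + 3.216) / 10
R_bar = 24.716 / 10 = 2.4716
sigma_hat = R_bar / d2 = 2.4716 / 3.078 = 0.8030

0.8030


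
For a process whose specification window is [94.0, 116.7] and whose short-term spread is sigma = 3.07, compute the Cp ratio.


Cp = (USL - LSL) / (6 * sigma)
= (116.7 - 94.0) / (6 * 3.07)
= 22.7000 / 18.4200
= 1.2324

1.2324


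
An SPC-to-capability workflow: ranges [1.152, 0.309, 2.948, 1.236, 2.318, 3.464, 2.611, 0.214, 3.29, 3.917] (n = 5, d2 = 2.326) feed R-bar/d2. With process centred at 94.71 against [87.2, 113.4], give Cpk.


R_bar = (1.152 + 0.309 + 2.948 + 1.236 + 2.318 + 3.464 + 2.611 + 0.214 + 3.29 + 3.917) / 10 = 2.1459
sigma = R_bar / d2 = 2.1459 / 2.326 = 0.92257094
Cp = (USL - LSL)/(6*sigma) = (113.4 - 87.2)/(6*0.92257094) = 4.7332
Cpu = (113.4 - 94.71)/(3*0.92257094) = 6.7529
Cpl = (94.71 - 87.2)/(3*0.92257094) = 2.7134
Cpk = min(Cpu, Cpl) = 2.7134

2.7134


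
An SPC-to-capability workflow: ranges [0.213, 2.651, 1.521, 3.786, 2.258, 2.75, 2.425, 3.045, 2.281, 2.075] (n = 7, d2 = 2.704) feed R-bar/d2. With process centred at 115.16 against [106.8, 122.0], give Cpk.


R_bar = (0.213 + 2.651 + 1.521 + 3.786 + 2.258 + 2.75 + 2.425 + 3.045 + 2.281 + 2.075) / 10 = 2.3005
sigma = R_bar / d2 = 2.3005 / 2.704 = 0.85077663
Cp = (USL - LSL)/(6*sigma) = (122.0 - 106.8)/(6*0.85077663) = 2.9777
Cpu = (122.0 - 115.16)/(3*0.85077663) = 2.6799
Cpl = (115.16 - 106.8)/(3*0.85077663) = 3.2754
Cpk = min(Cpu, Cpl) = 2.6799

2.6799


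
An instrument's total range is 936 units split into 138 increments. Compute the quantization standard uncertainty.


resolution = range / divisions
resolution = 936 / 138 = 6.7826087
u_res = resolution / (2*sqrt(3))
u_res = 6.7826087 / 3.4641016
u_res = 1.9580

1.9580


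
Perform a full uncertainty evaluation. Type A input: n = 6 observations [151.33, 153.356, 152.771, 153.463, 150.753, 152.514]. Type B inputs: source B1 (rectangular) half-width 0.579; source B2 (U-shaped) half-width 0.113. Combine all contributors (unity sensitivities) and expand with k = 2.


mean = (151.33 + 153.356 + 152.771 + 153.463 + 150.753 + 152.514) / 6 = 152.3645
s = sqrt(sum((x - mean)^2)/(n-1)) = 1.0994989
u_A = s / sqrt(n) = 1.0994989 / sqrt(6) = 0.44886855
u_B1 = 0.579 / sqrt(3) = 0.33428581
u_B2 = 0.113 / sqrt(2) = 0.079903066
uc = sqrt(0.44886855^2 + 0.33428581^2 + 0.079903066^2) = 0.56534457
U = k * uc = 2 * 0.56534457
U = 1.1307

1.1307


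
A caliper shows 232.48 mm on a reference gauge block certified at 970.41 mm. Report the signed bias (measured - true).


Systematic error = measured - true
= 232.48 - 970.41
= -737.9300

-737.9300


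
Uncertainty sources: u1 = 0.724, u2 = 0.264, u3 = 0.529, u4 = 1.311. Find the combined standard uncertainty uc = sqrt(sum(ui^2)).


uc = sqrt(0.724^2 + 0.264^2 + 0.529^2 + 1.311^2)
uc = sqrt(2.592434)
uc = 1.6101

1.6101


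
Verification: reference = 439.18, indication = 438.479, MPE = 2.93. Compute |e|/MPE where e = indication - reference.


e = indication - reference = 438.479 - 439.18 = -0.7010
|e| = 0.7010
ratio = |e| / MPE = 0.7010 / 2.93
ratio = 0.2392

0.2392


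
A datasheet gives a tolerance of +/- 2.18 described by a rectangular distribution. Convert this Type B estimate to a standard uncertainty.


u_B = half_width / sqrt(3)
u_B = 2.18 / 1.7320508
u_B = 1.2586

1.2586


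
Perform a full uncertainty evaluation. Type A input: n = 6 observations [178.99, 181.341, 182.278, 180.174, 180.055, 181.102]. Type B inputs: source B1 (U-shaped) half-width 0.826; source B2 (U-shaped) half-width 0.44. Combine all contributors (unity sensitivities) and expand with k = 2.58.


mean = (178.99 + 181.341 + 182.278 + 180.174 + 180.055 + 181.102) / 6 = 180.6566667
s = sqrt(sum((x - mean)^2)/(n-1)) = 1.154825
u_A = s / sqrt(n) = 1.154825 / sqrt(6) = 0.47145533
u_B1 = 0.826 / sqrt(2) = 0.5840702
u_B2 = 0.44 / sqrt(2) = 0.31112698
uc = sqrt(0.47145533^2 + 0.5840702^2 + 0.31112698^2) = 0.81253192
U = k * uc = 2.58 * 0.81253192
U = 2.0963

2.0963


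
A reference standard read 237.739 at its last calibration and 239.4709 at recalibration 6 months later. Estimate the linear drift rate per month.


rate = (v2 - v1) / months
= (239.4709 - 237.739) / 6
= 1.7319 / 6
= 0.2886

0.2886
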